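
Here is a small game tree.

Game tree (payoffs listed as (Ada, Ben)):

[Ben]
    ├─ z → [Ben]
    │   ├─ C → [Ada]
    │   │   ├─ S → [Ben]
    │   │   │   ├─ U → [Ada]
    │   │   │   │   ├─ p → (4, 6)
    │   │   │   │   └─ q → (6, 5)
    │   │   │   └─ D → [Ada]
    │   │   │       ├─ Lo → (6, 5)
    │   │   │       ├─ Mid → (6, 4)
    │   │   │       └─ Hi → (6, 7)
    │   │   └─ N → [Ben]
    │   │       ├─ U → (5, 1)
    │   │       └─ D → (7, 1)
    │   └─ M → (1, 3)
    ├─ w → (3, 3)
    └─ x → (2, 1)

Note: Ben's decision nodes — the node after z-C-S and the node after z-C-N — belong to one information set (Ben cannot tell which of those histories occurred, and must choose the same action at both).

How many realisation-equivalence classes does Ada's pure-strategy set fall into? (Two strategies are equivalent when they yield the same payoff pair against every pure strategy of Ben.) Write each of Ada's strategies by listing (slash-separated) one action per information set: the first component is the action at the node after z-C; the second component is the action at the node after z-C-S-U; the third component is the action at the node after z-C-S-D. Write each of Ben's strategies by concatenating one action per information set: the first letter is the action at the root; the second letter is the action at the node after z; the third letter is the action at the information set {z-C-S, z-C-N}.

Ada has 12 pure strategies: S/p/Lo, S/p/Mid, S/p/Hi, S/q/Lo, S/q/Mid, S/q/Hi, N/p/Lo, N/p/Mid, N/p/Hi, N/q/Lo, N/q/Mid, N/q/Hi. Columns: zCU, zCD, zMU, zMD, wCU, wCD, wMU, wMD, xCU, xCD, xMU, xMD.
{S/p/Lo} → row (4,6) (6,5) (1,3) (1,3) (3,3) (3,3) (3,3) (3,3) (2,1) (2,1) (2,1) (2,1)
{S/p/Mid} → row (4,6) (6,4) (1,3) (1,3) (3,3) (3,3) (3,3) (3,3) (2,1) (2,1) (2,1) (2,1)
{S/p/Hi} → row (4,6) (6,7) (1,3) (1,3) (3,3) (3,3) (3,3) (3,3) (2,1) (2,1) (2,1) (2,1)
{S/q/Lo} → row (6,5) (6,5) (1,3) (1,3) (3,3) (3,3) (3,3) (3,3) (2,1) (2,1) (2,1) (2,1)
{S/q/Mid} → row (6,5) (6,4) (1,3) (1,3) (3,3) (3,3) (3,3) (3,3) (2,1) (2,1) (2,1) (2,1)
{S/q/Hi} → row (6,5) (6,7) (1,3) (1,3) (3,3) (3,3) (3,3) (3,3) (2,1) (2,1) (2,1) (2,1)
{N/p/Lo, N/p/Mid, N/p/Hi, N/q/Lo, N/q/Mid, N/q/Hi} → row (5,1) (7,1) (1,3) (1,3) (3,3) (3,3) (3,3) (3,3) (2,1) (2,1) (2,1) (2,1)
That's 7 distinct rows out of 12 strategies.

7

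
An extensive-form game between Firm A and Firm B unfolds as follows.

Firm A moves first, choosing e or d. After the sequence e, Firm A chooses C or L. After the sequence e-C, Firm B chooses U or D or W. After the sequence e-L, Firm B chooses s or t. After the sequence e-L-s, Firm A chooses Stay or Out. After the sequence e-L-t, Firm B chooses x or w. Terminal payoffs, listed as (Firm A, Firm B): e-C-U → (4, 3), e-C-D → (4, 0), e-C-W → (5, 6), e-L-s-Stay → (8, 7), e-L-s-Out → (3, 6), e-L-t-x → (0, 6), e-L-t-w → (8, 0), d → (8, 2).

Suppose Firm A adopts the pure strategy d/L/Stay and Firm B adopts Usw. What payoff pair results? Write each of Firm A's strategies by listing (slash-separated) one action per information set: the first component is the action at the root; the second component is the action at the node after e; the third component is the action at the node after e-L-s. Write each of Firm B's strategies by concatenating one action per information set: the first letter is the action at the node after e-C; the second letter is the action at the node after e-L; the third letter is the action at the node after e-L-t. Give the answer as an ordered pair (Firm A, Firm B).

Trace the play path from the root:
  Firm A plays d
→ terminal payoff (8, 2).
(Firm A's choice at the node after e is never reached on this path, so it doesn't affect the outcome.)

(8, 2)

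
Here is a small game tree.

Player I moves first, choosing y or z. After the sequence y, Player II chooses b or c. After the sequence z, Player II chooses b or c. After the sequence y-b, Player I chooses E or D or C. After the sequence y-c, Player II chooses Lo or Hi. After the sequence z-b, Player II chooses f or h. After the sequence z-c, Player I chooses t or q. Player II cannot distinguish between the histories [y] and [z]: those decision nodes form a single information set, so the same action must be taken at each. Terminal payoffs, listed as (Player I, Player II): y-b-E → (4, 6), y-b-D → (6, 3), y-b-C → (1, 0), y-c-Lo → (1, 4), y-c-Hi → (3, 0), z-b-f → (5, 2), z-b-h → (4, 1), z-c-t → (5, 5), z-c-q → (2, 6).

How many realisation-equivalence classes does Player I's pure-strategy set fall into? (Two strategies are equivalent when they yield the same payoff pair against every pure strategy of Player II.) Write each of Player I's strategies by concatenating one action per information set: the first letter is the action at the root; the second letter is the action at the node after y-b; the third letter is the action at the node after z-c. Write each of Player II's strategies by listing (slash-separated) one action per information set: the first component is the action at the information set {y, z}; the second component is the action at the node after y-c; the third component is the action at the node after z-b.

Player I has 12 pure strategies: yEt, yEq, yDt, yDq, yCt, yCq, zEt, zEq, zDt, zDq, zCt, zCq. Columns: b/Lo/f, b/Lo/h, b/Hi/f, b/Hi/h, c/Lo/f, c/Lo/h, c/Hi/f, c/Hi/h.
{yEt, yEq} → row (4,6) (4,6) (4,6) (4,6) (1,4) (1,4) (3,0) (3,0)
{yDt, yDq} → row (6,3) (6,3) (6,3) (6,3) (1,4) (1,4) (3,0) (3,0)
{yCt, yCq} → row (1,0) (1,0) (1,0) (1,0) (1,4) (1,4) (3,0) (3,0)
{zEt, zDt, zCt} → row (5,2) (4,1) (5,2) (4,1) (5,5) (5,5) (5,5) (5,5)
{zEq, zDq, zCq} → row (5,2) (4,1) (5,2) (4,1) (2,6) (2,6) (2,6) (2,6)
That's 5 distinct rows out of 12 strategies.

5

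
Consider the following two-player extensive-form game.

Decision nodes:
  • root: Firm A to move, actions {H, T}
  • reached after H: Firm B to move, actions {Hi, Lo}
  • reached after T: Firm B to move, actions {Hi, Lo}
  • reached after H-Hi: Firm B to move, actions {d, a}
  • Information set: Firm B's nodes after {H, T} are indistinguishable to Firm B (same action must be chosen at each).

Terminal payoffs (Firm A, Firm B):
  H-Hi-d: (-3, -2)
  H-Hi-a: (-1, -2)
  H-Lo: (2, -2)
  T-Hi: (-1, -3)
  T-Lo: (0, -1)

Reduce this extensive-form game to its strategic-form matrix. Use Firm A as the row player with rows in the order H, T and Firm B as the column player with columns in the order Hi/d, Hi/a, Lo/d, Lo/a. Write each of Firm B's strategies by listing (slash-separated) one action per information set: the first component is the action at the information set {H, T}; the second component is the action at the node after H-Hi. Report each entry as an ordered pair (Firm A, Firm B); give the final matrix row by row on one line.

Row H: Hi/d→(-3,-2), Hi/a→(-1,-2), Lo/d→(2,-2), Lo/a→(2,-2)
Row T: Hi/d→(-1,-3), Hi/a→(-1,-3), Lo/d→(0,-1), Lo/a→(0,-1)

H: (-3,-2) (-1,-2) (2,-2) (2,-2) | T: (-1,-3) (-1,-3) (0,-1) (0,-1)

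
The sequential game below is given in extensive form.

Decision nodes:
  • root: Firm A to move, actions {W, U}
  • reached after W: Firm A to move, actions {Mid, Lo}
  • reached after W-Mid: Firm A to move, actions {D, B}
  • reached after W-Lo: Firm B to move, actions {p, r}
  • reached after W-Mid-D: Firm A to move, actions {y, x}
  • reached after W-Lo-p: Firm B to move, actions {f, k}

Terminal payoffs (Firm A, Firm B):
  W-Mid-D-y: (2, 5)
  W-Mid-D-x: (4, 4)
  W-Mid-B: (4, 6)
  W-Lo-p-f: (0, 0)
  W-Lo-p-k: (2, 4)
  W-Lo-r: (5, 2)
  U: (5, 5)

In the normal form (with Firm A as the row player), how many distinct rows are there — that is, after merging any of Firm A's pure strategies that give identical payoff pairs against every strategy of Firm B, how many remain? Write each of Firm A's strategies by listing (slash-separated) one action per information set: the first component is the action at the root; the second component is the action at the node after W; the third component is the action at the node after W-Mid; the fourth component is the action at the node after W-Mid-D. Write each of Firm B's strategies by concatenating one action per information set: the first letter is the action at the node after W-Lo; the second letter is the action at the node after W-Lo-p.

5

Firm A has 16 pure strategies: W/Mid/D/y, W/Mid/D/x, W/Mid/B/y, W/Mid/B/x, W/Lo/D/y, W/Lo/D/x, W/Lo/B/y, W/Lo/B/x, U/Mid/D/y, U/Mid/D/x, U/Mid/B/y, U/Mid/B/x, U/Lo/D/y, U/Lo/D/x, U/Lo/B/y, U/Lo/B/x. Columns: pf, pk, rf, rk.
{W/Mid/D/y} → row (2,5) (2,5) (2,5) (2,5)
{W/Mid/D/x} → row (4,4) (4,4) (4,4) (4,4)
{W/Mid/B/y, W/Mid/B/x} → row (4,6) (4,6) (4,6) (4,6)
{W/Lo/D/y, W/Lo/D/x, W/Lo/B/y, W/Lo/B/x} → row (0,0) (2,4) (5,2) (5,2)
{U/Mid/D/y, U/Mid/D/x, U/Mid/B/y, U/Mid/B/x, U/Lo/D/y, U/Lo/D/x, U/Lo/B/y, U/Lo/B/x} → row (5,5) (5,5) (5,5) (5,5)
That's 5 distinct rows out of 16 strategies.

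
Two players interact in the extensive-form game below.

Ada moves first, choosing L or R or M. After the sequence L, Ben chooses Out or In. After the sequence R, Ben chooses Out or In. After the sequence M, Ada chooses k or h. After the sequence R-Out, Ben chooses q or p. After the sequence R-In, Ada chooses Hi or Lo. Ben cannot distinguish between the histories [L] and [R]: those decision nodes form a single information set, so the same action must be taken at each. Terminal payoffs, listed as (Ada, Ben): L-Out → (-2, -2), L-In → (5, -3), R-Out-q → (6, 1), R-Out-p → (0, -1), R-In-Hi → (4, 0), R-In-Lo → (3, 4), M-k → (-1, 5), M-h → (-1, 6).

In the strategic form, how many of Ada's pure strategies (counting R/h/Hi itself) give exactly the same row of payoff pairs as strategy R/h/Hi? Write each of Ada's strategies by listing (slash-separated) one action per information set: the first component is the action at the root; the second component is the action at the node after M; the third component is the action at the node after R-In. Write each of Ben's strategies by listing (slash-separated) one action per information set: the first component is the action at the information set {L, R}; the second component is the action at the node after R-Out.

2

Row for R/h/Hi (columns Out/q, Out/p, In/q, In/p): (6,1) (0,-1) (4,0) (4,0).
Under R/h/Hi, Ada's choice at the node after M can never be reached regardless of what Ben does, so varying those choices leaves every outcome unchanged.
Holding the reachable choices fixed and varying the unreachable one freely already gives 2 equivalent strategies.
No other strategy reproduces this row, so those 2 are the full class: R/k/Hi, R/h/Hi.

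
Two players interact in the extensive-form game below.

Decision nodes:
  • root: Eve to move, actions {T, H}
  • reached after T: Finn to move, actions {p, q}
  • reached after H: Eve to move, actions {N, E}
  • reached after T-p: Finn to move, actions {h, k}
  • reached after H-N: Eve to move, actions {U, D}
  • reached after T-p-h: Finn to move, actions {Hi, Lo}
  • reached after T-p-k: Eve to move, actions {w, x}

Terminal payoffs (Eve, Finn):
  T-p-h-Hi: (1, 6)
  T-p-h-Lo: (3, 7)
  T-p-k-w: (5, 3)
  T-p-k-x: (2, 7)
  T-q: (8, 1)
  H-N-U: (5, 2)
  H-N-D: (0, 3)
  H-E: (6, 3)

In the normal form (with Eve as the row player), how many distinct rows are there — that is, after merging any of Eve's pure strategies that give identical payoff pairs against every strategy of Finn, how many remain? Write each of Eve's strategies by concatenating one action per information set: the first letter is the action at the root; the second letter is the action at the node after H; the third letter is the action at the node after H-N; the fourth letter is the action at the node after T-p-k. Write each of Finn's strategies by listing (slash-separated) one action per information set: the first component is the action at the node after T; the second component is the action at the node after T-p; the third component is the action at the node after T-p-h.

5

Eve has 16 pure strategies: TNUw, TNUx, TNDw, TNDx, TEUw, TEUx, TEDw, TEDx, HNUw, HNUx, HNDw, HNDx, HEUw, HEUx, HEDw, HEDx. Columns: p/h/Hi, p/h/Lo, p/k/Hi, p/k/Lo, q/h/Hi, q/h/Lo, q/k/Hi, q/k/Lo.
{TNUw, TNDw, TEUw, TEDw} → row (1,6) (3,7) (5,3) (5,3) (8,1) (8,1) (8,1) (8,1)
{TNUx, TNDx, TEUx, TEDx} → row (1,6) (3,7) (2,7) (2,7) (8,1) (8,1) (8,1) (8,1)
{HNUw, HNUx} → row (5,2) (5,2) (5,2) (5,2) (5,2) (5,2) (5,2) (5,2)
{HNDw, HNDx} → row (0,3) (0,3) (0,3) (0,3) (0,3) (0,3) (0,3) (0,3)
{HEUw, HEUx, HEDw, HEDx} → row (6,3) (6,3) (6,3) (6,3) (6,3) (6,3) (6,3) (6,3)
That's 5 distinct rows out of 16 strategies.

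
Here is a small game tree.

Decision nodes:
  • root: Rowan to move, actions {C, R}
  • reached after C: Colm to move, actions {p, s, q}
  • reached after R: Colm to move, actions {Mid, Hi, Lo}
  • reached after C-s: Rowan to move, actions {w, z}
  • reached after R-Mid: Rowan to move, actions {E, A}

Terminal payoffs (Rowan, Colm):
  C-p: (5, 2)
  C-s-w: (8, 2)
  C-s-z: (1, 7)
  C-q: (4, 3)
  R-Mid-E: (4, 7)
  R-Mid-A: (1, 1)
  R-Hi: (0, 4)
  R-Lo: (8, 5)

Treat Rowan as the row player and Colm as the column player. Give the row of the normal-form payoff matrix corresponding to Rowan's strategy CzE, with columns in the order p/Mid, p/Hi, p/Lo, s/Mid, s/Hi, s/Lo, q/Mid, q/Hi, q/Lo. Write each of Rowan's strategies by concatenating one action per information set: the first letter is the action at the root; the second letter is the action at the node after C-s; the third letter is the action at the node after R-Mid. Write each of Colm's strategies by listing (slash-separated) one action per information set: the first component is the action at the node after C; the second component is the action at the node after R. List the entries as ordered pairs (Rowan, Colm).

(5,2) (5,2) (5,2) (1,7) (1,7) (1,7) (4,3) (4,3) (4,3)

vs p/Mid: Rowan plays C → Colm plays p at [C] → (5, 2)
vs p/Hi: Rowan plays C → Colm plays p at [C] → (5, 2)
vs p/Lo: Rowan plays C → Colm plays p at [C] → (5, 2)
vs s/Mid: Rowan plays C → Colm plays s at [C] → Rowan plays z at [C-s] → (1, 7)
vs s/Hi: Rowan plays C → Colm plays s at [C] → Rowan plays z at [C-s] → (1, 7)
vs s/Lo: Rowan plays C → Colm plays s at [C] → Rowan plays z at [C-s] → (1, 7)
vs q/Mid: Rowan plays C → Colm plays q at [C] → (4, 3)
vs q/Hi: Rowan plays C → Colm plays q at [C] → (4, 3)
vs q/Lo: Rowan plays C → Colm plays q at [C] → (4, 3)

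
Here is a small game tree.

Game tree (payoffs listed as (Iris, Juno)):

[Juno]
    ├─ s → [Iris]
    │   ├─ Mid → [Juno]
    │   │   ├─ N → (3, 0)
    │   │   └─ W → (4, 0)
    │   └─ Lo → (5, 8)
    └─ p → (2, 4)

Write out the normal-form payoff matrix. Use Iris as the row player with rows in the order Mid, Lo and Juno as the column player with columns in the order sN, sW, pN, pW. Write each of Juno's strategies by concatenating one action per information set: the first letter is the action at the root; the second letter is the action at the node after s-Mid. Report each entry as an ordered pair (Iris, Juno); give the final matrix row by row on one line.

Mid: (3,0) (4,0) (2,4) (2,4) | Lo: (5,8) (5,8) (2,4) (2,4)

Row Mid: sN→(3,0), sW→(4,0), pN→(2,4), pW→(2,4)
Row Lo: sN→(5,8), sW→(5,8), pN→(2,4), pW→(2,4)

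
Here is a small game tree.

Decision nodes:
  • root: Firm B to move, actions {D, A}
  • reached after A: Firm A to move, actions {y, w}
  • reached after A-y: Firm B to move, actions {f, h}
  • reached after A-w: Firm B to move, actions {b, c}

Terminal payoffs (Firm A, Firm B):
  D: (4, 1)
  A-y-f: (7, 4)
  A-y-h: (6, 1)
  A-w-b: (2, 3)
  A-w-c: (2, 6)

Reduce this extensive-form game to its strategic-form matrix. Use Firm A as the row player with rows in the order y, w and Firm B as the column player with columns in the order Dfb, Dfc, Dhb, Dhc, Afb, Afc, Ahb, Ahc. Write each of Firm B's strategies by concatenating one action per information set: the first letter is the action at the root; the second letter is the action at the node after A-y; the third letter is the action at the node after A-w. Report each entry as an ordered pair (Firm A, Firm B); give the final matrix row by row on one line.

Row y: Dfb→(4,1), Dfc→(4,1), Dhb→(4,1), Dhc→(4,1), Afb→(7,4), Afc→(7,4), Ahb→(6,1), Ahc→(6,1)
Row w: Dfb→(4,1), Dfc→(4,1), Dhb→(4,1), Dhc→(4,1), Afb→(2,3), Afc→(2,6), Ahb→(2,3), Ahc→(2,6)

y: (4,1) (4,1) (4,1) (4,1) (7,4) (7,4) (6,1) (6,1) | w: (4,1) (4,1) (4,1) (4,1) (2,3) (2,6) (2,3) (2,6)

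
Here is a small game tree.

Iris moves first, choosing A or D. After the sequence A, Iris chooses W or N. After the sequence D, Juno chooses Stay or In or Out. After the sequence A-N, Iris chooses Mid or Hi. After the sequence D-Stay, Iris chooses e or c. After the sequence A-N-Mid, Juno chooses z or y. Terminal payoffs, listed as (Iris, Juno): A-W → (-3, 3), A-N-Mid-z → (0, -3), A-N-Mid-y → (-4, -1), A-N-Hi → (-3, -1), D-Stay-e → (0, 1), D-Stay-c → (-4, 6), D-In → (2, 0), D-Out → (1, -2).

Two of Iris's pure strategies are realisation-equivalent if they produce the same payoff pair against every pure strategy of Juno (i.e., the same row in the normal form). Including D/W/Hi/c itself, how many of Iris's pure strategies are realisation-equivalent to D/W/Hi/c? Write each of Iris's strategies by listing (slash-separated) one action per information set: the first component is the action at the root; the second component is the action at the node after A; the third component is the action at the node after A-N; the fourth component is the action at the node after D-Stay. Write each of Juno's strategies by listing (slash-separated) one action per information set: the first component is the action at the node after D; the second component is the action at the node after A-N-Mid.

Row for D/W/Hi/c (columns Stay/z, Stay/y, In/z, In/y, Out/z, Out/y): (-4,6) (-4,6) (2,0) (2,0) (1,-2) (1,-2).
Under D/W/Hi/c, Iris's choice at the node after A and at the node after A-N can never be reached regardless of what Juno does, so varying those choices leaves every outcome unchanged.
Holding the reachable choices fixed and varying the unreachable ones freely already gives 2 × 2 = 4 equivalent strategies.
No other strategy reproduces this row, so those 4 are the full class: D/W/Mid/c, D/W/Hi/c, D/N/Mid/c, D/N/Hi/c.

4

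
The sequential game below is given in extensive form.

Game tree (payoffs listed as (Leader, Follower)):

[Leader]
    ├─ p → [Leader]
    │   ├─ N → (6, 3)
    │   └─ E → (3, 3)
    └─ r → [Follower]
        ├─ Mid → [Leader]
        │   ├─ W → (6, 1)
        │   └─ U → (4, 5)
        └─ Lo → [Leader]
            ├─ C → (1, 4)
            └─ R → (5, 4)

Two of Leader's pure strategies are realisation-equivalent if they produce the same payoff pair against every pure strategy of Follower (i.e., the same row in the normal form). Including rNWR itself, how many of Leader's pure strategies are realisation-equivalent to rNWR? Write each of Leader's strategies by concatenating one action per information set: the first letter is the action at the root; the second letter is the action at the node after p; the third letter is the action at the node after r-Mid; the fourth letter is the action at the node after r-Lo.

2

Row for rNWR (columns Mid, Lo): (6,1) (5,4).
Under rNWR, Leader's choice at the node after p can never be reached regardless of what Follower does, so varying those choices leaves every outcome unchanged.
Holding the reachable choices fixed and varying the unreachable one freely already gives 2 equivalent strategies.
No other strategy reproduces this row, so those 2 are the full class: rNWR, rEWR.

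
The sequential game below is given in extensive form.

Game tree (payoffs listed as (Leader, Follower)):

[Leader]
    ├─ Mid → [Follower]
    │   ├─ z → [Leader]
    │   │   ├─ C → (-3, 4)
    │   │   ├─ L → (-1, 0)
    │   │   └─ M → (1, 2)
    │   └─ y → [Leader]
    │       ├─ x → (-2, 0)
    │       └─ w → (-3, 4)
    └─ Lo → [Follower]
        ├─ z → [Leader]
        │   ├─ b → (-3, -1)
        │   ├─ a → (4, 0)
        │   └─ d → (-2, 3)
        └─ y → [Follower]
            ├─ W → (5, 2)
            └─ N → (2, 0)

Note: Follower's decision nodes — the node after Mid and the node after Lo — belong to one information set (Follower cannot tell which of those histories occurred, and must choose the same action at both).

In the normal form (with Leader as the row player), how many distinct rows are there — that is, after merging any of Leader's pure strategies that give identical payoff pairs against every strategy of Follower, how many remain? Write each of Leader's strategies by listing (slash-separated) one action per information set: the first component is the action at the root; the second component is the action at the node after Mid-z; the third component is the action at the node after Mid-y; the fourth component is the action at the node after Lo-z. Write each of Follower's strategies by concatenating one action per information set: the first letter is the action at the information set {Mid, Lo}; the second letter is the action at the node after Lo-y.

Leader has 36 pure strategies: Mid/C/x/b, Mid/C/x/a, Mid/C/x/d, Mid/C/w/b, Mid/C/w/a, Mid/C/w/d, Mid/L/x/b, Mid/L/x/a, Mid/L/x/d, Mid/L/w/b, Mid/L/w/a, Mid/L/w/d, Mid/M/x/b, Mid/M/x/a, Mid/M/x/d, Mid/M/w/b, Mid/M/w/a, Mid/M/w/d, Lo/C/x/b, Lo/C/x/a, Lo/C/x/d, Lo/C/w/b, Lo/C/w/a, Lo/C/w/d, Lo/L/x/b, Lo/L/x/a, Lo/L/x/d, Lo/L/w/b, Lo/L/w/a, Lo/L/w/d, Lo/M/x/b, Lo/M/x/a, Lo/M/x/d, Lo/M/w/b, Lo/M/w/a, Lo/M/w/d. Columns: zW, zN, yW, yN.
{Mid/C/x/b, Mid/C/x/a, Mid/C/x/d} → row (-3,4) (-3,4) (-2,0) (-2,0)
{Mid/C/w/b, Mid/C/w/a, Mid/C/w/d} → row (-3,4) (-3,4) (-3,4) (-3,4)
{Mid/L/x/b, Mid/L/x/a, Mid/L/x/d} → row (-1,0) (-1,0) (-2,0) (-2,0)
{Mid/L/w/b, Mid/L/w/a, Mid/L/w/d} → row (-1,0) (-1,0) (-3,4) (-3,4)
{Mid/M/x/b, Mid/M/x/a, Mid/M/x/d} → row (1,2) (1,2) (-2,0) (-2,0)
{Mid/M/w/b, Mid/M/w/a, Mid/M/w/d} → row (1,2) (1,2) (-3,4) (-3,4)
{Lo/C/x/b, Lo/C/w/b, Lo/L/x/b, Lo/L/w/b, Lo/M/x/b, Lo/M/w/b} → row (-3,-1) (-3,-1) (5,2) (2,0)
{Lo/C/x/a, Lo/C/w/a, Lo/L/x/a, Lo/L/w/a, Lo/M/x/a, Lo/M/w/a} → row (4,0) (4,0) (5,2) (2,0)
{Lo/C/x/d, Lo/C/w/d, Lo/L/x/d, Lo/L/w/d, Lo/M/x/d, Lo/M/w/d} → row (-2,3) (-2,3) (5,2) (2,0)
That's 9 distinct rows out of 36 strategies.

9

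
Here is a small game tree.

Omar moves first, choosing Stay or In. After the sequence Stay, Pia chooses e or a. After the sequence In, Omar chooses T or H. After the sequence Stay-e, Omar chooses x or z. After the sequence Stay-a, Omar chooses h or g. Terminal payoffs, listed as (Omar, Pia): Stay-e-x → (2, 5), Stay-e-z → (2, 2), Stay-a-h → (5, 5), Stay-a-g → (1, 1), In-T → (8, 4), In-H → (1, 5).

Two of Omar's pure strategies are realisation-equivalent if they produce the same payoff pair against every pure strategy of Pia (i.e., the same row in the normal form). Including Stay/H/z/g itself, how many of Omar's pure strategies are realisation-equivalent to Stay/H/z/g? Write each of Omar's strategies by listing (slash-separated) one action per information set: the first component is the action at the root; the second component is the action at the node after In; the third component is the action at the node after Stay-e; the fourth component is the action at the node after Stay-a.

Row for Stay/H/z/g (columns e, a): (2,2) (1,1).
Under Stay/H/z/g, Omar's choice at the node after In can never be reached regardless of what Pia does, so varying those choices leaves every outcome unchanged.
Holding the reachable choices fixed and varying the unreachable one freely already gives 2 equivalent strategies.
No other strategy reproduces this row, so those 2 are the full class: Stay/T/z/g, Stay/H/z/g.

2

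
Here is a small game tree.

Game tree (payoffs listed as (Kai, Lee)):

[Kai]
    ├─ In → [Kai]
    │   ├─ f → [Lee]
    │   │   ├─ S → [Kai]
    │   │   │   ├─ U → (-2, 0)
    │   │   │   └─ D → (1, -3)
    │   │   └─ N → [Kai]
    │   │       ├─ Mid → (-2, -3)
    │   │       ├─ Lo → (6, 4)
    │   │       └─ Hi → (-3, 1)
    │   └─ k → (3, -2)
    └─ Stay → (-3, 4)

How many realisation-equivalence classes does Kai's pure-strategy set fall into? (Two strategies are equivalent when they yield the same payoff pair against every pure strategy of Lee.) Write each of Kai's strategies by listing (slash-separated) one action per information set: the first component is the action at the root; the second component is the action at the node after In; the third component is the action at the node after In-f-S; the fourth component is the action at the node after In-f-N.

8

Kai has 24 pure strategies: In/f/U/Mid, In/f/U/Lo, In/f/U/Hi, In/f/D/Mid, In/f/D/Lo, In/f/D/Hi, In/k/U/Mid, In/k/U/Lo, In/k/U/Hi, In/k/D/Mid, In/k/D/Lo, In/k/D/Hi, Stay/f/U/Mid, Stay/f/U/Lo, Stay/f/U/Hi, Stay/f/D/Mid, Stay/f/D/Lo, Stay/f/D/Hi, Stay/k/U/Mid, Stay/k/U/Lo, Stay/k/U/Hi, Stay/k/D/Mid, Stay/k/D/Lo, Stay/k/D/Hi. Columns: S, N.
{In/f/U/Mid} → row (-2,0) (-2,-3)
{In/f/U/Lo} → row (-2,0) (6,4)
{In/f/U/Hi} → row (-2,0) (-3,1)
{In/f/D/Mid} → row (1,-3) (-2,-3)
{In/f/D/Lo} → row (1,-3) (6,4)
{In/f/D/Hi} → row (1,-3) (-3,1)
{In/k/U/Mid, In/k/U/Lo, In/k/U/Hi, In/k/D/Mid, In/k/D/Lo, In/k/D/Hi} → row (3,-2) (3,-2)
{Stay/f/U/Mid, Stay/f/U/Lo, Stay/f/U/Hi, Stay/f/D/Mid, Stay/f/D/Lo, Stay/f/D/Hi, Stay/k/U/Mid, Stay/k/U/Lo, Stay/k/U/Hi, Stay/k/D/Mid, Stay/k/D/Lo, Stay/k/D/Hi} → row (-3,4) (-3,4)
That's 8 distinct rows out of 24 strategies.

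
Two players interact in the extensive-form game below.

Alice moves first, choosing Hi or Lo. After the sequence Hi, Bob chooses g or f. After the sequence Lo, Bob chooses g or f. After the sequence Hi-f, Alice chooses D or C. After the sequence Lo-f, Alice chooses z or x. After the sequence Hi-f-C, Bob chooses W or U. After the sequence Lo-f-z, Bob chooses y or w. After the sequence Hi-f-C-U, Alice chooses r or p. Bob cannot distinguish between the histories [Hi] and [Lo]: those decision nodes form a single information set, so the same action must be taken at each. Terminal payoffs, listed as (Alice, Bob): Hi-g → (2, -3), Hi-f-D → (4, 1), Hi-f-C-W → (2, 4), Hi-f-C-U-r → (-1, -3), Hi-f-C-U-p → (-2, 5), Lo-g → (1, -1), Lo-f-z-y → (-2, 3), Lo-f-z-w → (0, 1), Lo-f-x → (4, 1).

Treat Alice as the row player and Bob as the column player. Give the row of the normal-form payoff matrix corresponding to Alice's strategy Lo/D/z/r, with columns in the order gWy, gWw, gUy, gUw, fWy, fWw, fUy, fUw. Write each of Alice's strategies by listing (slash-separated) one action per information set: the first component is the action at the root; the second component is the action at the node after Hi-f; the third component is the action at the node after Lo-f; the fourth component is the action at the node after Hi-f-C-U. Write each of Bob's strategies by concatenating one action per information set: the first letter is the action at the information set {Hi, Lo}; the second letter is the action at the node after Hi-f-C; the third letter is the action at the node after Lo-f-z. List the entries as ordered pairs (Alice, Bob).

vs gWy: Alice plays Lo → Bob plays g at [Lo] → (1, -1)
vs gWw: Alice plays Lo → Bob plays g at [Lo] → (1, -1)
vs gUy: Alice plays Lo → Bob plays g at [Lo] → (1, -1)
vs gUw: Alice plays Lo → Bob plays g at [Lo] → (1, -1)
vs fWy: Alice plays Lo → Bob plays f at [Lo] → Alice plays z at [Lo-f] → Bob plays y at [Lo-f-z] → (-2, 3)
vs fWw: Alice plays Lo → Bob plays f at [Lo] → Alice plays z at [Lo-f] → Bob plays w at [Lo-f-z] → (0, 1)
vs fUy: Alice plays Lo → Bob plays f at [Lo] → Alice plays z at [Lo-f] → Bob plays y at [Lo-f-z] → (-2, 3)
vs fUw: Alice plays Lo → Bob plays f at [Lo] → Alice plays z at [Lo-f] → Bob plays w at [Lo-f-z] → (0, 1)

(1,-1) (1,-1) (1,-1) (1,-1) (-2,3) (0,1) (-2,3) (0,1)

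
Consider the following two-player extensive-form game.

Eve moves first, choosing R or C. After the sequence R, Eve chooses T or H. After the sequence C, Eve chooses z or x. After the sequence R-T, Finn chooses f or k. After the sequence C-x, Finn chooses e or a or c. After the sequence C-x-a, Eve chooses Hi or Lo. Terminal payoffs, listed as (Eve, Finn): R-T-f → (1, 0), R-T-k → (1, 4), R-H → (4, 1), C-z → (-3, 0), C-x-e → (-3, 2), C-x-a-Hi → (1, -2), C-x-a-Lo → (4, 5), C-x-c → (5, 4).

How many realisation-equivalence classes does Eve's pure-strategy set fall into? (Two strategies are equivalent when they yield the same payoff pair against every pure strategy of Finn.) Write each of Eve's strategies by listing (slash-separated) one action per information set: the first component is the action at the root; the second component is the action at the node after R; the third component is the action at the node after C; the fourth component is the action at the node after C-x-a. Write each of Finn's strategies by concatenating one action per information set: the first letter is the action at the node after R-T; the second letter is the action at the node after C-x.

5

Eve has 16 pure strategies: R/T/z/Hi, R/T/z/Lo, R/T/x/Hi, R/T/x/Lo, R/H/z/Hi, R/H/z/Lo, R/H/x/Hi, R/H/x/Lo, C/T/z/Hi, C/T/z/Lo, C/T/x/Hi, C/T/x/Lo, C/H/z/Hi, C/H/z/Lo, C/H/x/Hi, C/H/x/Lo. Columns: fe, fa, fc, ke, ka, kc.
{R/T/z/Hi, R/T/z/Lo, R/T/x/Hi, R/T/x/Lo} → row (1,0) (1,0) (1,0) (1,4) (1,4) (1,4)
{R/H/z/Hi, R/H/z/Lo, R/H/x/Hi, R/H/x/Lo} → row (4,1) (4,1) (4,1) (4,1) (4,1) (4,1)
{C/T/z/Hi, C/T/z/Lo, C/H/z/Hi, C/H/z/Lo} → row (-3,0) (-3,0) (-3,0) (-3,0) (-3,0) (-3,0)
{C/T/x/Hi, C/H/x/Hi} → row (-3,2) (1,-2) (5,4) (-3,2) (1,-2) (5,4)
{C/T/x/Lo, C/H/x/Lo} → row (-3,2) (4,5) (5,4) (-3,2) (4,5) (5,4)
That's 5 distinct rows out of 16 strategies.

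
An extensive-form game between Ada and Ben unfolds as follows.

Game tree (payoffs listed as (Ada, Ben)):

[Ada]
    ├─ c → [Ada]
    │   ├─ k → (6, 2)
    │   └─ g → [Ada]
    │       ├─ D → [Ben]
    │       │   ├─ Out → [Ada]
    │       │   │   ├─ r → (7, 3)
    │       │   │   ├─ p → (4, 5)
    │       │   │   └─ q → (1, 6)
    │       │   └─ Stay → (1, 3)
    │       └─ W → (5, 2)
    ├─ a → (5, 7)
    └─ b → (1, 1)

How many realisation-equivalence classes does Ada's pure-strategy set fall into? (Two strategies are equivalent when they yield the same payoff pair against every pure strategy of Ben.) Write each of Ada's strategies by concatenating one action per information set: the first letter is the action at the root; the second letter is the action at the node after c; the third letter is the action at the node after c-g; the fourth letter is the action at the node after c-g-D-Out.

Ada has 36 pure strategies: ckDr, ckDp, ckDq, ckWr, ckWp, ckWq, cgDr, cgDp, cgDq, cgWr, cgWp, cgWq, akDr, akDp, akDq, akWr, akWp, akWq, agDr, agDp, agDq, agWr, agWp, agWq, bkDr, bkDp, bkDq, bkWr, bkWp, bkWq, bgDr, bgDp, bgDq, bgWr, bgWp, bgWq. Columns: Out, Stay.
{ckDr, ckDp, ckDq, ckWr, ckWp, ckWq} → row (6,2) (6,2)
{cgDr} → row (7,3) (1,3)
{cgDp} → row (4,5) (1,3)
{cgDq} → row (1,6) (1,3)
{cgWr, cgWp, cgWq} → row (5,2) (5,2)
{akDr, akDp, akDq, akWr, akWp, akWq, agDr, agDp, agDq, agWr, agWp, agWq} → row (5,7) (5,7)
{bkDr, bkDp, bkDq, bkWr, bkWp, bkWq, bgDr, bgDp, bgDq, bgWr, bgWp, bgWq} → row (1,1) (1,1)
That's 7 distinct rows out of 36 strategies.

7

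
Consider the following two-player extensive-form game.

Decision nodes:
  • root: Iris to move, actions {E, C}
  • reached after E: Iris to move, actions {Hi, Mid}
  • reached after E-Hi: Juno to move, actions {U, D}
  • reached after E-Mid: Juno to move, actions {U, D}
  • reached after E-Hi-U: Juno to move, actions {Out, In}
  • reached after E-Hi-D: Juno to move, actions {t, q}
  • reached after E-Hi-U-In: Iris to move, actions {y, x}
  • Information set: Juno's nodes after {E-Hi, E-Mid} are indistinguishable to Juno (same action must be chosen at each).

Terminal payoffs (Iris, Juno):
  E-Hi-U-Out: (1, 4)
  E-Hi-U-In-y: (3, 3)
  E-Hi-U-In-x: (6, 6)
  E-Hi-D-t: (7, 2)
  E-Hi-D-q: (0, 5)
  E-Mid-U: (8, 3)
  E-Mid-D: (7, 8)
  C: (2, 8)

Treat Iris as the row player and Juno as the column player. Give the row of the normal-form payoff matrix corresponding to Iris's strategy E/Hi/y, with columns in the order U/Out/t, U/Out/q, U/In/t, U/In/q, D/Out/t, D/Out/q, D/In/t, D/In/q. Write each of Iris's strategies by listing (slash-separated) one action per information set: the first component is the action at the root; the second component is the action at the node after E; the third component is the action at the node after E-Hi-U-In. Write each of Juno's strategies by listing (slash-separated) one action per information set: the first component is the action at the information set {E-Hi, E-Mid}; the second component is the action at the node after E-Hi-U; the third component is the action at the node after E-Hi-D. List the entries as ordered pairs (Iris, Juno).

(1,4) (1,4) (3,3) (3,3) (7,2) (0,5) (7,2) (0,5)

vs U/Out/t: Iris plays E → Iris plays Hi at [E] → Juno plays U at [E-Hi] → Juno plays Out at [E-Hi-U] → (1, 4)
vs U/Out/q: Iris plays E → Iris plays Hi at [E] → Juno plays U at [E-Hi] → Juno plays Out at [E-Hi-U] → (1, 4)
vs U/In/t: Iris plays E → Iris plays Hi at [E] → Juno plays U at [E-Hi] → Juno plays In at [E-Hi-U] → Iris plays y at [E-Hi-U-In] → (3, 3)
vs U/In/q: Iris plays E → Iris plays Hi at [E] → Juno plays U at [E-Hi] → Juno plays In at [E-Hi-U] → Iris plays y at [E-Hi-U-In] → (3, 3)
vs D/Out/t: Iris plays E → Iris plays Hi at [E] → Juno plays D at [E-Hi] → Juno plays t at [E-Hi-D] → (7, 2)
vs D/Out/q: Iris plays E → Iris plays Hi at [E] → Juno plays D at [E-Hi] → Juno plays q at [E-Hi-D] → (0, 5)
vs D/In/t: Iris plays E → Iris plays Hi at [E] → Juno plays D at [E-Hi] → Juno plays t at [E-Hi-D] → (7, 2)
vs D/In/q: Iris plays E → Iris plays Hi at [E] → Juno plays D at [E-Hi] → Juno plays q at [E-Hi-D] → (0, 5)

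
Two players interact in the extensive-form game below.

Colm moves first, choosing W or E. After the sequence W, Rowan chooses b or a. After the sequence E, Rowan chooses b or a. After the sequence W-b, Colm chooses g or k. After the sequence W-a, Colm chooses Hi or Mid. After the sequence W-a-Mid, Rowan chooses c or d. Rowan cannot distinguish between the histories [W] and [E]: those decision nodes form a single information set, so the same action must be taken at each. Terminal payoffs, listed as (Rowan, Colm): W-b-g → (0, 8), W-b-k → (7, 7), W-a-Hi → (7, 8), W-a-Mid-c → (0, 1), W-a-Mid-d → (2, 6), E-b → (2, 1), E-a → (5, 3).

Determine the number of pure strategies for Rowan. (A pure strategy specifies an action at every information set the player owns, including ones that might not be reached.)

Rowan owns the information set {W, E} with actions {b, a} — two choices.
Rowan owns the node after W-a-Mid with actions {c, d} — two choices.
A pure strategy fixes one action at each information set independently, so the count is the product 2 × 2 = 4.

4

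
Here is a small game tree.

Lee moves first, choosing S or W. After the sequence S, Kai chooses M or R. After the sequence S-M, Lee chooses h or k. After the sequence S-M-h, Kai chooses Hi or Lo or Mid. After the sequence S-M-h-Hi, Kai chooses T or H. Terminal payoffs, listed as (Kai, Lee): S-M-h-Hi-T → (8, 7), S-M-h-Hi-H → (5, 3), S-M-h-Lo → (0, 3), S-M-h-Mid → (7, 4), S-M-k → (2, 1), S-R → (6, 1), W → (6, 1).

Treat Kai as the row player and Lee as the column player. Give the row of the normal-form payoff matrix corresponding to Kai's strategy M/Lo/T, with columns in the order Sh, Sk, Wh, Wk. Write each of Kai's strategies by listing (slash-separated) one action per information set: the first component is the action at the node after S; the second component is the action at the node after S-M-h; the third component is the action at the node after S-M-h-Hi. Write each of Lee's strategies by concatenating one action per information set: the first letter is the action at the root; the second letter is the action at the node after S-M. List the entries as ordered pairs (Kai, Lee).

(0,3) (2,1) (6,1) (6,1)

vs Sh: Lee plays S → Kai plays M at [S] → Lee plays h at [S-M] → Kai plays Lo at [S-M-h] → (0, 3)
vs Sk: Lee plays S → Kai plays M at [S] → Lee plays k at [S-M] → (2, 1)
vs Wh: Lee plays W → (6, 1)
vs Wk: Lee plays W → (6, 1)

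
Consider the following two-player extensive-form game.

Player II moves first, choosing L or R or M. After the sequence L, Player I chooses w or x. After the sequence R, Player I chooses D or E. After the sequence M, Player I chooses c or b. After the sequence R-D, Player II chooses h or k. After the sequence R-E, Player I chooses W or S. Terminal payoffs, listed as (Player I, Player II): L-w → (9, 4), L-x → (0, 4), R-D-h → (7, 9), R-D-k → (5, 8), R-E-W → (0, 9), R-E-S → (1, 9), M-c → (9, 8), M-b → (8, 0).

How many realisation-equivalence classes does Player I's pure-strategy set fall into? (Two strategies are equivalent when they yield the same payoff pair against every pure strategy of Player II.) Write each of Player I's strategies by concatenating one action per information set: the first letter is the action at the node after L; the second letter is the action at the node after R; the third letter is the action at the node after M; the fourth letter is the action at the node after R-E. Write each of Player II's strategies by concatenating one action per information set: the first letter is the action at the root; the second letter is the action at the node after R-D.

12

Player I has 16 pure strategies: wDcW, wDcS, wDbW, wDbS, wEcW, wEcS, wEbW, wEbS, xDcW, xDcS, xDbW, xDbS, xEcW, xEcS, xEbW, xEbS. Columns: Lh, Lk, Rh, Rk, Mh, Mk.
{wDcW, wDcS} → row (9,4) (9,4) (7,9) (5,8) (9,8) (9,8)
{wDbW, wDbS} → row (9,4) (9,4) (7,9) (5,8) (8,0) (8,0)
{wEcW} → row (9,4) (9,4) (0,9) (0,9) (9,8) (9,8)
{wEcS} → row (9,4) (9,4) (1,9) (1,9) (9,8) (9,8)
{wEbW} → row (9,4) (9,4) (0,9) (0,9) (8,0) (8,0)
{wEbS} → row (9,4) (9,4) (1,9) (1,9) (8,0) (8,0)
{xDcW, xDcS} → row (0,4) (0,4) (7,9) (5,8) (9,8) (9,8)
{xDbW, xDbS} → row (0,4) (0,4) (7,9) (5,8) (8,0) (8,0)
{xEcW} → row (0,4) (0,4) (0,9) (0,9) (9,8) (9,8)
{xEcS} → row (0,4) (0,4) (1,9) (1,9) (9,8) (9,8)
{xEbW} → row (0,4) (0,4) (0,9) (0,9) (8,0) (8,0)
{xEbS} → row (0,4) (0,4) (1,9) (1,9) (8,0) (8,0)
That's 12 distinct rows out of 16 strategies.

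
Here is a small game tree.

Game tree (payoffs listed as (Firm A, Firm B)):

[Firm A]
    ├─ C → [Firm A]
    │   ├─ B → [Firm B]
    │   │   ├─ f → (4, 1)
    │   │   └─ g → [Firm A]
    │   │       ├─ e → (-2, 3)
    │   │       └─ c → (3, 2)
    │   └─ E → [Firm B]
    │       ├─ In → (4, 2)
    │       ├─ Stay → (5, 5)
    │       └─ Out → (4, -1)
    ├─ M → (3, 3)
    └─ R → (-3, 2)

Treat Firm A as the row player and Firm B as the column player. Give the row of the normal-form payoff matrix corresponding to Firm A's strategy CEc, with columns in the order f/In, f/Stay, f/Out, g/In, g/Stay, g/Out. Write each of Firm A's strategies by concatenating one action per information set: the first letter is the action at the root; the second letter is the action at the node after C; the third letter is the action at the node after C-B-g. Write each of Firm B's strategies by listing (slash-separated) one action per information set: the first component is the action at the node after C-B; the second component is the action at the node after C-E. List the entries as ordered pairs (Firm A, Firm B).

vs f/In: Firm A plays C → Firm A plays E at [C] → Firm B plays In at [C-E] → (4, 2)
vs f/Stay: Firm A plays C → Firm A plays E at [C] → Firm B plays Stay at [C-E] → (5, 5)
vs f/Out: Firm A plays C → Firm A plays E at [C] → Firm B plays Out at [C-E] → (4, -1)
vs g/In: Firm A plays C → Firm A plays E at [C] → Firm B plays In at [C-E] → (4, 2)
vs g/Stay: Firm A plays C → Firm A plays E at [C] → Firm B plays Stay at [C-E] → (5, 5)
vs g/Out: Firm A plays C → Firm A plays E at [C] → Firm B plays Out at [C-E] → (4, -1)

(4,2) (5,5) (4,-1) (4,2) (5,5) (4,-1)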